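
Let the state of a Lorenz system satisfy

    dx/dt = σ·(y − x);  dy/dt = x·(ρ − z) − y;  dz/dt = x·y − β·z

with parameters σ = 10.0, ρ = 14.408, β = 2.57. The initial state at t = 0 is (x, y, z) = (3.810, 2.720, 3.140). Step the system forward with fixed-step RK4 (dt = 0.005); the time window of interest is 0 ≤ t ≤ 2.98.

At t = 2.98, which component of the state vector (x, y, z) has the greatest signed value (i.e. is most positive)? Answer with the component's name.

t=0.000: state=(3.810, 2.720, 3.140)
step 1 (dt=0.005): k1=(-10.900, 40.211, 2.293), k2=(-9.622, 39.782, 2.585), k3=(-9.665, 39.816, 2.588), k4=(-8.426, 39.419, 2.878); state += dt/6·(k1+2k2+2k3+k4)
t=0.005: state=(3.762, 2.919, 3.153)
t=0.010: state=(3.725, 3.114, 3.169)
t=0.015: state=(3.700, 3.307, 3.188)
continuing one RK4 step at a time; state shown every 20 steps (Δt=0.1):
t=0.100: state=(4.516, 6.529, 4.078)
t=0.200: state=(7.332, 10.706, 7.753)
t=0.300: state=(10.278, 12.021, 15.485)
t=0.400: state=(9.606, 6.577, 20.729)
t=0.500: state=(5.682, 1.741, 18.654)
t=0.600: state=(2.659, 0.626, 14.784)
t=0.700: state=(1.406, 0.777, 11.543)
t=0.800: state=(1.150, 1.186, 9.031)
t=0.900: state=(1.393, 1.830, 7.150)
t=1.000: state=(2.045, 2.940, 5.887)
t=1.100: state=(3.263, 4.853, 5.461)
t=1.200: state=(5.305, 7.804, 6.635)
t=1.300: state=(8.049, 10.753, 10.797)
t=1.400: state=(9.764, 9.972, 17.073)
t=1.500: state=(8.185, 5.203, 19.408)
t=1.600: state=(5.013, 2.157, 17.004)
t=1.700: state=(2.912, 1.565, 13.735)
t=1.800: state=(2.156, 1.894, 10.983)
t=1.900: state=(2.243, 2.641, 8.920)
t=2.000: state=(2.925, 3.899, 7.635)
t=2.100: state=(4.228, 5.877, 7.446)
t=2.200: state=(6.195, 8.406, 9.094)
t=2.300: state=(8.278, 9.923, 13.129)
t=2.400: state=(8.830, 8.099, 17.314)
t=2.500: state=(7.057, 4.623, 17.866)
t=2.600: state=(4.736, 2.789, 15.636)
t=2.700: state=(3.361, 2.547, 12.985)
t=2.800: state=(3.008, 3.064, 10.800)
t=2.900: state=(3.398, 4.102, 9.347)
t=2.980: state=(4.152, 5.331, 8.894)
compare at T: x=4.152, y=5.331, z=8.894

largest component: z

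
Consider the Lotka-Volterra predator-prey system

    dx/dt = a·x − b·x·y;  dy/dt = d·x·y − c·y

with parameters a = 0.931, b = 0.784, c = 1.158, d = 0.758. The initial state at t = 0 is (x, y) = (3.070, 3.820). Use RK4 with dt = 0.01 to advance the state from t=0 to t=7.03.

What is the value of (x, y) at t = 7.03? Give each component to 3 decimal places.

t=0.000: state=(3.070, 3.820)
step 1 (dt=0.01): k1=(-6.336, 4.466), k2=(-6.324, 4.400), k3=(-6.323, 4.399), k4=(-6.309, 4.332); state += dt/6·(k1+2k2+2k3+k4)
t=0.010: state=(3.007, 3.864)
t=0.020: state=(2.944, 3.907)
t=0.030: state=(2.881, 3.948)
continuing one RK4 step at a time; state shown every 25 steps (Δt=0.25):
t=0.250: state=(1.694, 4.455)
t=0.500: state=(0.904, 4.229)
t=0.750: state=(0.527, 3.609)
t=1.000: state=(0.351, 2.930)
t=1.250: state=(0.265, 2.323)
t=1.500: state=(0.223, 1.821)
t=1.750: state=(0.205, 1.419)
t=2.000: state=(0.203, 1.104)
t=2.250: state=(0.211, 0.860)
t=2.500: state=(0.230, 0.671)
t=2.750: state=(0.258, 0.526)
t=3.000: state=(0.297, 0.415)
t=3.250: state=(0.349, 0.330)
t=3.500: state=(0.415, 0.266)
t=3.750: state=(0.500, 0.217)
t=4.000: state=(0.607, 0.180)
t=4.250: state=(0.741, 0.153)
t=4.500: state=(0.910, 0.134)
t=4.750: state=(1.120, 0.122)
t=5.000: state=(1.381, 0.115)
t=5.250: state=(1.704, 0.115)
t=5.500: state=(2.101, 0.124)
t=5.750: state=(2.584, 0.144)
t=6.000: state=(3.159, 0.186)
t=6.250: state=(3.817, 0.269)
t=6.500: state=(4.502, 0.443)
t=6.750: state=(5.043, 0.823)
t=7.000: state=(5.051, 1.624)
t=7.030: state=(4.992, 1.759)

(x, y) = (4.992, 1.759)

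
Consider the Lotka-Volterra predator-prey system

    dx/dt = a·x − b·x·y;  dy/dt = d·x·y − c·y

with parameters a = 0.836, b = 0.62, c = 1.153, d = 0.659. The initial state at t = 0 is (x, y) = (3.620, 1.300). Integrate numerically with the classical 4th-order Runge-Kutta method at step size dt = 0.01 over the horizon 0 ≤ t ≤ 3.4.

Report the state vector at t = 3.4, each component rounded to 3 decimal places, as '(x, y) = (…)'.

(x, y) = (0.744, 0.864)

t=0.000: state=(3.620, 1.300)
step 1 (dt=0.01): k1=(0.109, 1.602), k2=(0.091, 1.613), k3=(0.091, 1.613), k4=(0.072, 1.623); state += dt/6·(k1+2k2+2k3+k4)
t=0.010: state=(3.621, 1.316)
t=0.020: state=(3.621, 1.332)
t=0.030: state=(3.622, 1.349)
continuing one RK4 step at a time; state shown every 20 steps (Δt=0.2):
t=0.200: state=(3.564, 1.660)
t=0.400: state=(3.342, 2.082)
t=0.600: state=(2.971, 2.509)
t=0.800: state=(2.514, 2.862)
t=1.000: state=(2.053, 3.069)
t=1.200: state=(1.652, 3.108)
t=1.400: state=(1.335, 3.002)
t=1.600: state=(1.101, 2.797)
t=1.800: state=(0.934, 2.538)
t=2.000: state=(0.820, 2.261)
t=2.200: state=(0.745, 1.990)
t=2.400: state=(0.699, 1.737)
t=2.600: state=(0.676, 1.510)
t=2.800: state=(0.671, 1.310)
t=3.000: state=(0.681, 1.137)
t=3.200: state=(0.706, 0.989)
t=3.400: state=(0.744, 0.864)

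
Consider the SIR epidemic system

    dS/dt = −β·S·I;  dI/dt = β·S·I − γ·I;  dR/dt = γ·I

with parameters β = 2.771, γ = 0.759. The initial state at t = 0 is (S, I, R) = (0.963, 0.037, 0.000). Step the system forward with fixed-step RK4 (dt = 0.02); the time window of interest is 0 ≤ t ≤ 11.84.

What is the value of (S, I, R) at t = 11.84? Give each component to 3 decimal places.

(S, I, R) = (0.028, 0.001, 0.971)

t=0.000: state=(0.963, 0.037, 0.000)
step 1 (dt=0.02): k1=(-0.099, 0.071, 0.028), k2=(-0.101, 0.072, 0.029), k3=(-0.101, 0.072, 0.029), k4=(-0.102, 0.073, 0.029); state += dt/6·(k1+2k2+2k3+k4)
t=0.020: state=(0.961, 0.038, 0.001)
t=0.040: state=(0.959, 0.040, 0.001)
t=0.060: state=(0.957, 0.041, 0.002)
continuing one RK4 step at a time; state shown every 25 steps (Δt=0.5):
t=0.500: state=(0.885, 0.092, 0.023)
t=1.000: state=(0.730, 0.194, 0.076)
t=1.500: state=(0.512, 0.315, 0.173)
t=2.000: state=(0.313, 0.379, 0.307)
t=2.500: state=(0.186, 0.364, 0.450)
t=3.000: state=(0.117, 0.305, 0.578)
t=3.500: state=(0.080, 0.239, 0.681)
t=4.000: state=(0.060, 0.180, 0.760)
t=4.500: state=(0.048, 0.132, 0.819)
t=5.000: state=(0.041, 0.096, 0.862)
t=5.500: state=(0.037, 0.070, 0.893)
t=6.000: state=(0.034, 0.050, 0.916)
t=6.500: state=(0.032, 0.036, 0.932)
t=7.000: state=(0.031, 0.026, 0.944)
t=7.500: state=(0.030, 0.018, 0.952)
t=8.000: state=(0.029, 0.013, 0.958)
t=8.500: state=(0.029, 0.009, 0.962)
t=9.000: state=(0.028, 0.007, 0.965)
t=9.500: state=(0.028, 0.005, 0.967)
t=10.000: state=(0.028, 0.003, 0.969)
t=10.500: state=(0.028, 0.002, 0.970)
t=11.000: state=(0.028, 0.002, 0.970)
t=11.500: state=(0.028, 0.001, 0.971)
t=11.840: state=(0.028, 0.001, 0.971)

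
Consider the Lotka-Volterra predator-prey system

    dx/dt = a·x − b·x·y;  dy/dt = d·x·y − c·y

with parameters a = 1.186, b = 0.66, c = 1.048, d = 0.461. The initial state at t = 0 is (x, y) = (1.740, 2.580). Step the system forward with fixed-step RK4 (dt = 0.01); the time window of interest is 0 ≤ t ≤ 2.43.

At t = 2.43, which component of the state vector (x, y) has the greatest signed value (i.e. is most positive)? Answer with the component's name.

t=0.000: state=(1.740, 2.580)
step 1 (dt=0.01): k1=(-0.899, -0.634), k2=(-0.893, -0.639), k3=(-0.893, -0.639), k4=(-0.887, -0.643); state += dt/6·(k1+2k2+2k3+k4)
t=0.010: state=(1.731, 2.574)
t=0.020: state=(1.722, 2.567)
t=0.030: state=(1.714, 2.561)
continuing one RK4 step at a time; state shown every 10 steps (Δt=0.1):
t=0.100: state=(1.656, 2.512)
t=0.200: state=(1.583, 2.438)
t=0.300: state=(1.522, 2.358)
t=0.400: state=(1.471, 2.275)
t=0.500: state=(1.429, 2.190)
t=0.600: state=(1.396, 2.105)
t=0.700: state=(1.372, 2.020)
t=0.800: state=(1.356, 1.937)
t=0.900: state=(1.347, 1.856)
t=1.000: state=(1.345, 1.779)
t=1.100: state=(1.350, 1.704)
t=1.200: state=(1.361, 1.634)
t=1.300: state=(1.379, 1.567)
t=1.400: state=(1.403, 1.505)
t=1.500: state=(1.433, 1.446)
t=1.600: state=(1.470, 1.393)
t=1.700: state=(1.512, 1.343)
t=1.800: state=(1.560, 1.298)
t=1.900: state=(1.614, 1.258)
t=2.000: state=(1.675, 1.222)
t=2.100: state=(1.742, 1.190)
t=2.200: state=(1.814, 1.164)
t=2.300: state=(1.893, 1.141)
t=2.400: state=(1.978, 1.124)
t=2.430: state=(2.005, 1.119)
compare at T: x=2.005, y=1.119

largest component: x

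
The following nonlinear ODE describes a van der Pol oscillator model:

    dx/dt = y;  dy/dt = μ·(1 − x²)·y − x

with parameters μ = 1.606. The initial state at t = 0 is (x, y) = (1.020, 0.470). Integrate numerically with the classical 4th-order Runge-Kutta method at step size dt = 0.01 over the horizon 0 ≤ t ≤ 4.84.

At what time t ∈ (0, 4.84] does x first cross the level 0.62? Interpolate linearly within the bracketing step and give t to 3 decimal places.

t=0.000: state=(1.020, 0.470)
step 1 (dt=0.01): k1=(0.470, -1.050), k2=(0.465, -1.056), k3=(0.465, -1.056), k4=(0.459, -1.061); state += dt/6·(k1+2k2+2k3+k4)
t=0.010: state=(1.025, 0.459)
t=0.020: state=(1.029, 0.449)
t=0.030: state=(1.034, 0.438)
continuing one RK4 step at a time; state shown every 20 steps (Δt=0.2):
t=0.200: state=(1.092, 0.245)
t=0.400: state=(1.118, 0.014)
t=0.600: state=(1.099, -0.201)
t=0.800: state=(1.038, -0.402)
t=1.000: state=(0.938, -0.604)
t=1.200: state=(0.795, -0.835)
t=1.380: state=(0.621, -1.101)
next step: t=1.390: state=(0.610, -1.118) — x has crossed 0.62
linear interpolation between t=1.380 (0.62137) and t=1.390 (0.61028) → t≈1.381

t = 1.381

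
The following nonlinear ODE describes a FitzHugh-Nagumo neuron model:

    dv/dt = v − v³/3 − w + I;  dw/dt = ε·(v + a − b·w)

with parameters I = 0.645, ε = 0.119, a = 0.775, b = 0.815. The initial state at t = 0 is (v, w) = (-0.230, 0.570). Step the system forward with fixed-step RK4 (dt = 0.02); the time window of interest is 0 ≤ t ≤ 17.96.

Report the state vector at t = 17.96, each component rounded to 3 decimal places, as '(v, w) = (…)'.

(v, w) = (1.780, 0.620)

t=0.000: state=(-0.230, 0.570)
step 1 (dt=0.02): k1=(-0.151, 0.010), k2=(-0.152, 0.009), k3=(-0.152, 0.009), k4=(-0.154, 0.009); state += dt/6·(k1+2k2+2k3+k4)
t=0.020: state=(-0.233, 0.570)
t=0.040: state=(-0.236, 0.570)
t=0.060: state=(-0.239, 0.571)
continuing one RK4 step at a time; state shown every 50 steps (Δt=1):
t=1.000: state=(-0.477, 0.567)
t=2.000: state=(-0.953, 0.523)
t=3.000: state=(-1.392, 0.426)
t=4.000: state=(-1.516, 0.307)
t=5.000: state=(-1.487, 0.196)
t=6.000: state=(-1.418, 0.101)
t=7.000: state=(-1.338, 0.023)
t=8.000: state=(-1.254, -0.038)
t=9.000: state=(-1.165, -0.084)
t=10.000: state=(-1.071, -0.115)
t=11.000: state=(-0.967, -0.132)
t=12.000: state=(-0.844, -0.135)
t=13.000: state=(-0.686, -0.121)
t=14.000: state=(-0.443, -0.087)
t=15.000: state=(0.030, -0.018)
t=16.000: state=(1.033, 0.128)
t=17.000: state=(1.759, 0.373)
t=17.960: state=(1.780, 0.620)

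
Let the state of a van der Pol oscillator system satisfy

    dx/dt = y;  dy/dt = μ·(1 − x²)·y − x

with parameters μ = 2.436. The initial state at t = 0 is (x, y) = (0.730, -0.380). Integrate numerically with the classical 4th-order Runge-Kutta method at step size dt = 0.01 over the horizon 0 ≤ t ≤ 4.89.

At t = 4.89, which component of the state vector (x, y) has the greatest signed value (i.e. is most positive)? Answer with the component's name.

largest component: y

t=0.000: state=(0.730, -0.380)
step 1 (dt=0.01): k1=(-0.380, -1.162), k2=(-0.386, -1.170), k3=(-0.386, -1.170), k4=(-0.392, -1.177); state += dt/6·(k1+2k2+2k3+k4)
t=0.010: state=(0.726, -0.392)
t=0.020: state=(0.722, -0.404)
t=0.030: state=(0.718, -0.416)
continuing one RK4 step at a time; state shown every 20 steps (Δt=0.2):
t=0.200: state=(0.628, -0.650)
t=0.400: state=(0.462, -1.044)
t=0.600: state=(0.194, -1.690)
t=0.800: state=(-0.242, -2.733)
t=1.000: state=(-0.896, -3.644)
t=1.200: state=(-1.554, -2.536)
t=1.400: state=(-1.865, -0.726)
t=1.600: state=(-1.921, 0.012)
t=1.800: state=(-1.894, 0.218)
t=2.000: state=(-1.843, 0.282)
t=2.200: state=(-1.783, 0.312)
t=2.400: state=(-1.718, 0.336)
t=2.600: state=(-1.649, 0.361)
t=2.800: state=(-1.574, 0.391)
t=3.000: state=(-1.492, 0.429)
t=3.200: state=(-1.401, 0.478)
t=3.400: state=(-1.300, 0.544)
t=3.600: state=(-1.182, 0.637)
t=3.800: state=(-1.042, 0.779)
t=4.000: state=(-0.865, 1.008)
t=4.200: state=(-0.627, 1.414)
t=4.400: state=(-0.276, 2.179)
t=4.600: state=(0.285, 3.511)
t=4.800: state=(1.102, 4.299)
t=4.890: state=(1.463, 3.605)
compare at T: x=1.463, y=3.605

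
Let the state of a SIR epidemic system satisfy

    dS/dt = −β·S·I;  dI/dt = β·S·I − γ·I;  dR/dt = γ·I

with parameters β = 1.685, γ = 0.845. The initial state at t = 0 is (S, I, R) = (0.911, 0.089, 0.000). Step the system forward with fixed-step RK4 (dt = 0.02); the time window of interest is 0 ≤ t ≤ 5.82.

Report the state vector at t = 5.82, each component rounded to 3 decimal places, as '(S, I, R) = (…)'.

(S, I, R) = (0.219, 0.066, 0.715)

t=0.000: state=(0.911, 0.089, 0.000)
step 1 (dt=0.02): k1=(-0.137, 0.061, 0.075), k2=(-0.137, 0.062, 0.076), k3=(-0.137, 0.062, 0.076), k4=(-0.138, 0.062, 0.076); state += dt/6·(k1+2k2+2k3+k4)
t=0.020: state=(0.908, 0.090, 0.002)
t=0.040: state=(0.905, 0.091, 0.003)
t=0.060: state=(0.903, 0.093, 0.005)
continuing one RK4 step at a time; state shown every 10 steps (Δt=0.2):
t=0.200: state=(0.882, 0.102, 0.016)
t=0.400: state=(0.851, 0.115, 0.034)
t=0.600: state=(0.816, 0.129, 0.055)
t=0.800: state=(0.780, 0.142, 0.078)
t=1.000: state=(0.742, 0.155, 0.103)
t=1.200: state=(0.703, 0.167, 0.130)
t=1.400: state=(0.663, 0.178, 0.159)
t=1.600: state=(0.623, 0.186, 0.190)
t=1.800: state=(0.585, 0.193, 0.222)
t=2.000: state=(0.548, 0.197, 0.255)
t=2.200: state=(0.512, 0.199, 0.289)
t=2.400: state=(0.479, 0.199, 0.322)
t=2.600: state=(0.448, 0.196, 0.356)
t=2.800: state=(0.420, 0.192, 0.389)
t=3.000: state=(0.394, 0.186, 0.420)
t=3.200: state=(0.370, 0.178, 0.451)
t=3.400: state=(0.349, 0.170, 0.481)
t=3.600: state=(0.330, 0.161, 0.509)
t=3.800: state=(0.313, 0.151, 0.535)
t=4.000: state=(0.298, 0.142, 0.560)
t=4.200: state=(0.285, 0.132, 0.583)
t=4.400: state=(0.273, 0.123, 0.605)
t=4.600: state=(0.262, 0.113, 0.624)
t=4.800: state=(0.253, 0.104, 0.643)
t=5.000: state=(0.244, 0.096, 0.660)
t=5.200: state=(0.237, 0.088, 0.675)
t=5.400: state=(0.230, 0.080, 0.689)
t=5.600: state=(0.225, 0.073, 0.702)
t=5.800: state=(0.219, 0.067, 0.714)
t=5.820: state=(0.219, 0.066, 0.715)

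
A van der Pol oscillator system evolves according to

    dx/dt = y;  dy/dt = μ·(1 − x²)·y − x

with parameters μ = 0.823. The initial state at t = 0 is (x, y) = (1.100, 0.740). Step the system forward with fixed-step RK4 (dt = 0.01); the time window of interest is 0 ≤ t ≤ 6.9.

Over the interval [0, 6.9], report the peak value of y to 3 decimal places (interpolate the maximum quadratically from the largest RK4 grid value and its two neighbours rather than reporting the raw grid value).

max y = 2.476

t=0.000: state=(1.100, 0.740)
step 1 (dt=0.01): k1=(0.740, -1.228), k2=(0.734, -1.235), k3=(0.734, -1.235), k4=(0.728, -1.243); state += dt/6·(k1+2k2+2k3+k4)
t=0.010: state=(1.107, 0.728)
t=0.020: state=(1.115, 0.715)
t=0.030: state=(1.122, 0.703)
continuing one RK4 step at a time; state shown every 25 steps (Δt=0.25):
t=0.250: state=(1.244, 0.401)
t=0.500: state=(1.300, 0.053)
t=0.750: state=(1.273, -0.256)
t=1.000: state=(1.175, -0.523)
t=1.250: state=(1.013, -0.772)
t=1.500: state=(0.788, -1.032)
t=1.750: state=(0.493, -1.335)
t=2.000: state=(0.116, -1.692)
t=2.250: state=(-0.352, -2.037)
t=2.500: state=(-0.883, -2.143)
t=2.750: state=(-1.379, -1.736)
t=3.000: state=(-1.718, -0.952)
t=3.250: state=(-1.862, -0.239)
t=3.500: state=(-1.859, 0.223)
t=3.750: state=(-1.766, 0.502)
t=4.000: state=(-1.615, 0.695)
t=4.250: state=(-1.420, 0.865)
t=4.500: state=(-1.181, 1.054)
t=4.750: state=(-0.889, 1.296)
t=5.000: state=(-0.526, 1.620)
t=5.250: state=(-0.071, 2.031)
t=5.500: state=(0.487, 2.409)
t=5.750: state=(1.100, 2.382)
t=6.000: state=(1.618, 1.667)
t=6.250: state=(1.913, 0.706)
t=6.500: state=(1.996, 0.020)
t=6.750: state=(1.949, -0.362)
t=6.900: state=(1.883, -0.505)
largest grid value and its neighbours: y(5.610)=2.47552, y(5.620)=2.47613, y(5.630)=2.47572
parabola through these three points peaks at t≈5.621 with y≈2.47614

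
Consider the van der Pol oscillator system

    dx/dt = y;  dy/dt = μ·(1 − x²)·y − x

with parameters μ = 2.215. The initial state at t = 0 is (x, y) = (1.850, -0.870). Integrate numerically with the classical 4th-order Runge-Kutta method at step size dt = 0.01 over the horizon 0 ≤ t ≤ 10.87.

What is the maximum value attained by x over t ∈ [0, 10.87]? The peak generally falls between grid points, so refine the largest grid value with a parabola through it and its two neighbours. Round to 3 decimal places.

max x = 2.021

t=0.000: state=(1.850, -0.870)
step 1 (dt=0.01): k1=(-0.870, 2.818), k2=(-0.856, 2.717), k3=(-0.856, 2.720), k4=(-0.843, 2.622); state += dt/6·(k1+2k2+2k3+k4)
t=0.010: state=(1.841, -0.843)
t=0.020: state=(1.833, -0.818)
t=0.030: state=(1.825, -0.794)
continuing one RK4 step at a time; state shown every 50 steps (Δt=0.5):
t=0.500: state=(1.560, -0.487)
t=1.000: state=(1.298, -0.594)
t=1.500: state=(0.927, -0.954)
t=2.000: state=(0.192, -2.307)
t=2.500: state=(-1.534, -3.154)
t=3.000: state=(-2.017, 0.123)
t=3.500: state=(-1.890, 0.311)
t=4.000: state=(-1.720, 0.367)
t=4.500: state=(-1.518, 0.450)
t=5.000: state=(-1.258, 0.611)
t=5.500: state=(-0.867, 1.028)
t=6.000: state=(-0.048, 2.622)
t=6.500: state=(1.696, 2.475)
t=7.000: state=(2.007, -0.180)
t=7.500: state=(1.871, -0.318)
t=8.000: state=(1.698, -0.375)
t=8.500: state=(1.490, -0.464)
t=9.000: state=(1.220, -0.640)
t=9.500: state=(0.803, -1.121)
t=10.000: state=(-0.121, -2.992)
t=10.500: state=(-1.824, -1.776)
t=10.870: state=(-2.017, 0.109)
largest grid value and its neighbours: x(6.850)=2.02100, x(6.860)=2.02117, x(6.870)=2.02114
parabola through these three points peaks at t≈6.863 with x≈2.02119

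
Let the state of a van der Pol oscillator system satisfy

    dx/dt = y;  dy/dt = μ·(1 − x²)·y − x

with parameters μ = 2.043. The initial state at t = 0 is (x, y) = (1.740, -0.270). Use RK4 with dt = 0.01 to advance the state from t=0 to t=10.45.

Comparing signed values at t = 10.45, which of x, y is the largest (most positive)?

largest component: y

t=0.000: state=(1.740, -0.270)
step 1 (dt=0.01): k1=(-0.270, -0.622), k2=(-0.273, -0.610), k3=(-0.273, -0.610), k4=(-0.276, -0.599); state += dt/6·(k1+2k2+2k3+k4)
t=0.010: state=(1.737, -0.276)
t=0.020: state=(1.734, -0.282)
t=0.030: state=(1.732, -0.288)
continuing one RK4 step at a time; state shown every 50 steps (Δt=0.5):
t=0.500: state=(1.554, -0.446)
t=1.000: state=(1.294, -0.611)
t=1.500: state=(0.909, -0.993)
t=2.000: state=(0.154, -2.318)
t=2.500: state=(-1.509, -3.059)
t=3.000: state=(-2.017, 0.098)
t=3.500: state=(-1.887, 0.332)
t=4.000: state=(-1.704, 0.400)
t=4.500: state=(-1.482, 0.498)
t=5.000: state=(-1.190, 0.697)
t=5.500: state=(-0.731, 1.245)
t=6.000: state=(0.288, 3.195)
t=6.500: state=(1.869, 1.416)
t=7.000: state=(1.988, -0.241)
t=7.500: state=(1.832, -0.354)
t=8.000: state=(1.638, -0.425)
t=8.500: state=(1.399, -0.546)
t=9.000: state=(1.070, -0.811)
t=9.500: state=(0.502, -1.632)
t=10.000: state=(-0.863, -3.858)
t=10.450: state=(-1.977, -0.606)
compare at T: x=-1.977, y=-0.606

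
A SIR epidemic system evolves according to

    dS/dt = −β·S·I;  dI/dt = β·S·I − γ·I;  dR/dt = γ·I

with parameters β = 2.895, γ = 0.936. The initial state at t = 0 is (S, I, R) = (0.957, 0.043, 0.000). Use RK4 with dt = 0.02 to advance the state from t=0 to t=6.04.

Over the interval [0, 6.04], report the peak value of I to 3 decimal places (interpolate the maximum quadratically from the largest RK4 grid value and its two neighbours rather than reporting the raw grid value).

max I = 0.326

t=0.000: state=(0.957, 0.043, 0.000)
step 1 (dt=0.02): k1=(-0.119, 0.079, 0.040), k2=(-0.121, 0.080, 0.041), k3=(-0.121, 0.080, 0.041), k4=(-0.123, 0.082, 0.042); state += dt/6·(k1+2k2+2k3+k4)
t=0.020: state=(0.955, 0.045, 0.001)
t=0.040: state=(0.952, 0.046, 0.002)
t=0.060: state=(0.949, 0.048, 0.003)
continuing one RK4 step at a time; state shown every 10 steps (Δt=0.2):
t=0.200: state=(0.929, 0.062, 0.010)
t=0.400: state=(0.890, 0.087, 0.023)
t=0.600: state=(0.839, 0.118, 0.043)
t=0.800: state=(0.775, 0.157, 0.068)
t=1.000: state=(0.699, 0.199, 0.101)
t=1.200: state=(0.615, 0.242, 0.143)
t=1.400: state=(0.529, 0.279, 0.192)
t=1.600: state=(0.446, 0.307, 0.247)
t=1.800: state=(0.371, 0.323, 0.306)
t=2.000: state=(0.308, 0.325, 0.367)
t=2.200: state=(0.255, 0.317, 0.427)
t=2.400: state=(0.213, 0.301, 0.485)
t=2.600: state=(0.180, 0.280, 0.540)
t=2.800: state=(0.154, 0.256, 0.590)
t=3.000: state=(0.134, 0.231, 0.635)
t=3.200: state=(0.118, 0.206, 0.676)
t=3.400: state=(0.106, 0.182, 0.712)
t=3.600: state=(0.096, 0.160, 0.744)
t=3.800: state=(0.088, 0.140, 0.772)
t=4.000: state=(0.081, 0.122, 0.797)
t=4.200: state=(0.076, 0.106, 0.818)
t=4.400: state=(0.072, 0.091, 0.837)
t=4.600: state=(0.069, 0.079, 0.852)
t=4.800: state=(0.066, 0.068, 0.866)
t=5.000: state=(0.063, 0.059, 0.878)
t=5.200: state=(0.061, 0.050, 0.888)
t=5.400: state=(0.060, 0.043, 0.897)
t=5.600: state=(0.058, 0.037, 0.905)
t=5.800: state=(0.057, 0.032, 0.911)
t=6.000: state=(0.056, 0.027, 0.916)
t=6.040: state=(0.056, 0.026, 0.917)
largest grid value and its neighbours: I(1.920)=0.32572, I(1.940)=0.32582, I(1.960)=0.32581
parabola through these three points peaks at t≈1.948 with I≈0.32583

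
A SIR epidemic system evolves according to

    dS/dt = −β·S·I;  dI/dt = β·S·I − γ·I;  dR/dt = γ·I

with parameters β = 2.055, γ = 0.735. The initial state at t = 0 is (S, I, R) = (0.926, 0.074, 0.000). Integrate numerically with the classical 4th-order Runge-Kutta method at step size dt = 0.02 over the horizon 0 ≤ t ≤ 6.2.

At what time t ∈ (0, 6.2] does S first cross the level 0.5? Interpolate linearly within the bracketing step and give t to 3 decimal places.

t=0.000: state=(0.926, 0.074, 0.000)
step 1 (dt=0.02): k1=(-0.141, 0.086, 0.054), k2=(-0.142, 0.087, 0.055), k3=(-0.142, 0.087, 0.055), k4=(-0.144, 0.088, 0.056); state += dt/6·(k1+2k2+2k3+k4)
t=0.020: state=(0.923, 0.076, 0.001)
t=0.040: state=(0.920, 0.078, 0.002)
t=0.060: state=(0.917, 0.079, 0.003)
continuing one RK4 step at a time; state shown every 25 steps (Δt=0.5):
t=0.500: state=(0.836, 0.127, 0.036)
t=1.000: state=(0.709, 0.195, 0.095)
t=1.500: state=(0.561, 0.260, 0.180)
t=1.700: state=(0.502, 0.279, 0.219)
next step: t=1.720: state=(0.496, 0.281, 0.223) — S has crossed 0.5
linear interpolation between t=1.700 (0.50168) and t=1.720 (0.49594) → t≈1.706

t = 1.706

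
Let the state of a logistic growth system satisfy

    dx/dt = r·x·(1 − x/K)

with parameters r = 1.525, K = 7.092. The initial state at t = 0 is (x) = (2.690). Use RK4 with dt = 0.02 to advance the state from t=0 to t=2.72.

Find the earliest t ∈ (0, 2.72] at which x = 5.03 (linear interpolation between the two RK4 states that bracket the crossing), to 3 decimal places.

t=0.000: state=(2.690)
step 1 (dt=0.02): k1=(2.546), k2=(2.555), k3=(2.556), k4=(2.565); state += dt/6·(k1+2k2+2k3+k4)
t=0.020: state=(2.741)
t=0.040: state=(2.793)
t=0.060: state=(2.844)
continuing one RK4 step at a time; state shown every 5 steps (Δt=0.1):
t=0.100: state=(2.949)
t=0.200: state=(3.215)
t=0.300: state=(3.484)
t=0.400: state=(3.754)
t=0.500: state=(4.022)
t=0.600: state=(4.284)
t=0.700: state=(4.538)
t=0.800: state=(4.782)
t=0.900: state=(5.013)
next step: t=0.920: state=(5.057) — x has crossed 5.03
linear interpolation between t=0.900 (5.01276) and t=0.920 (5.05730) → t≈0.908

t = 0.908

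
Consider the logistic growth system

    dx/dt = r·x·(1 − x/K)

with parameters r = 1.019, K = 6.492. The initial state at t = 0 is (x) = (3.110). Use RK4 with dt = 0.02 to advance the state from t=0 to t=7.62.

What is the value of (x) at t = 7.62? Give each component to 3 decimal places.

(x) = (6.489)

t=0.000: state=(3.110)
step 1 (dt=0.02): k1=(1.651), k2=(1.652), k3=(1.652), k4=(1.652); state += dt/6·(k1+2k2+2k3+k4)
t=0.020: state=(3.143)
t=0.040: state=(3.176)
t=0.060: state=(3.209)
continuing one RK4 step at a time; state shown every 25 steps (Δt=0.5):
t=0.500: state=(3.927)
t=1.000: state=(4.662)
t=1.500: state=(5.253)
t=2.000: state=(5.686)
t=2.500: state=(5.983)
t=3.000: state=(6.176)
t=3.500: state=(6.298)
t=4.000: state=(6.374)
t=4.500: state=(6.421)
t=5.000: state=(6.449)
t=5.500: state=(6.466)
t=6.000: state=(6.476)
t=6.500: state=(6.483)
t=7.000: state=(6.486)
t=7.500: state=(6.489)
t=7.620: state=(6.489)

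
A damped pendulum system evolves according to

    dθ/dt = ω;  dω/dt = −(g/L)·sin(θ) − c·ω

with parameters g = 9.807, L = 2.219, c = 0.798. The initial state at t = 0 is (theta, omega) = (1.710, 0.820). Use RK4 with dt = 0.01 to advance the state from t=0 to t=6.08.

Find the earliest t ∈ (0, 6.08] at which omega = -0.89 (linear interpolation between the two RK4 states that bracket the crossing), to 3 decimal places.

t = 0.399

t=0.000: state=(1.710, 0.820)
step 1 (dt=0.01): k1=(0.820, -5.031), k2=(0.795, -5.009), k3=(0.795, -5.009), k4=(0.770, -4.986); state += dt/6·(k1+2k2+2k3+k4)
t=0.010: state=(1.718, 0.770)
t=0.020: state=(1.725, 0.720)
t=0.030: state=(1.732, 0.671)
continuing one RK4 step at a time; state shown every 20 steps (Δt=0.2):
t=0.200: state=(1.779, -0.103)
t=0.390: state=(1.686, -0.856)
next step: t=0.400: state=(1.678, -0.893) — omega has crossed -0.89
linear interpolation between t=0.390 (-0.85585) and t=0.400 (-0.89280) → t≈0.399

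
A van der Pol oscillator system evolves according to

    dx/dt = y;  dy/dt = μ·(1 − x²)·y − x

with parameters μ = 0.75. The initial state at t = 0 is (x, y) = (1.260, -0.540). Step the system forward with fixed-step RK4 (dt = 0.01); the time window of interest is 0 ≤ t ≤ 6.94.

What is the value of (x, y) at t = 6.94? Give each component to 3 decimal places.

(x, y) = (1.027, -1.246)

t=0.000: state=(1.260, -0.540)
step 1 (dt=0.01): k1=(-0.540, -1.022), k2=(-0.545, -1.020), k3=(-0.545, -1.020), k4=(-0.550, -1.018); state += dt/6·(k1+2k2+2k3+k4)
t=0.010: state=(1.255, -0.550)
t=0.020: state=(1.249, -0.560)
t=0.030: state=(1.243, -0.570)
continuing one RK4 step at a time; state shown every 25 steps (Δt=0.25):
t=0.250: state=(1.094, -0.787)
t=0.500: state=(0.866, -1.040)
t=0.750: state=(0.571, -1.326)
t=1.000: state=(0.199, -1.659)
t=1.250: state=(-0.258, -1.990)
t=1.500: state=(-0.781, -2.138)
t=1.750: state=(-1.289, -1.842)
t=2.000: state=(-1.666, -1.131)
t=2.250: state=(-1.853, -0.393)
t=2.500: state=(-1.881, 0.129)
t=2.750: state=(-1.805, 0.455)
t=3.000: state=(-1.663, 0.675)
t=3.250: state=(-1.471, 0.858)
t=3.500: state=(-1.233, 1.048)
t=3.750: state=(-0.943, 1.280)
t=4.000: state=(-0.587, 1.581)
t=4.250: state=(-0.146, 1.955)
t=4.500: state=(0.390, 2.313)
t=4.750: state=(0.985, 2.364)
t=5.000: state=(1.519, 1.811)
t=5.250: state=(1.860, 0.907)
t=5.500: state=(1.988, 0.164)
t=5.750: state=(1.967, -0.288)
t=6.000: state=(1.859, -0.553)
t=6.250: state=(1.697, -0.735)
t=6.500: state=(1.493, -0.898)
t=6.750: state=(1.247, -1.078)
t=6.940: state=(1.027, -1.246)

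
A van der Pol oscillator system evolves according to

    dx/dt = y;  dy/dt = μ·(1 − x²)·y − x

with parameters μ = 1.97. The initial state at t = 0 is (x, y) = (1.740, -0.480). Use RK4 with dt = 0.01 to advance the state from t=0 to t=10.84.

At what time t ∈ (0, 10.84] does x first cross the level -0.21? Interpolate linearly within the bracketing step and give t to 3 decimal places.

t = 1.983

t=0.000: state=(1.740, -0.480)
step 1 (dt=0.01): k1=(-0.480, 0.177), k2=(-0.479, 0.168), k3=(-0.479, 0.168), k4=(-0.478, 0.160); state += dt/6·(k1+2k2+2k3+k4)
t=0.010: state=(1.735, -0.478)
t=0.020: state=(1.730, -0.477)
t=0.030: state=(1.726, -0.475)
continuing one RK4 step at a time; state shown every 50 steps (Δt=0.5):
t=0.500: state=(1.499, -0.517)
t=1.000: state=(1.200, -0.708)
t=1.500: state=(0.737, -1.243)
t=1.980: state=(-0.201, -2.985)
next step: t=1.990: state=(-0.231, -3.040) — x has crossed -0.21
linear interpolation between t=1.980 (-0.20107) and t=1.990 (-0.23120) → t≈1.983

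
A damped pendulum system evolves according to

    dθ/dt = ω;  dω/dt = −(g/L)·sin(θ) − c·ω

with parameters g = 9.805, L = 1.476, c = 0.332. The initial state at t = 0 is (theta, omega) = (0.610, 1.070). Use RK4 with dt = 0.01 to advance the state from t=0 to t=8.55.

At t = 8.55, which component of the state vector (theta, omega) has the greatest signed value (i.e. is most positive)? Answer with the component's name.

largest component: theta

t=0.000: state=(0.610, 1.070)
step 1 (dt=0.01): k1=(1.070, -4.161), k2=(1.049, -4.183), k3=(1.049, -4.182), k4=(1.028, -4.204); state += dt/6·(k1+2k2+2k3+k4)
t=0.010: state=(0.620, 1.028)
t=0.020: state=(0.631, 0.986)
t=0.030: state=(0.640, 0.943)
continuing one RK4 step at a time; state shown every 50 steps (Δt=0.5):
t=0.500: state=(0.598, -1.050)
t=1.000: state=(-0.163, -1.566)
t=1.500: state=(-0.598, 0.006)
t=2.000: state=(-0.204, 1.331)
t=2.500: state=(0.393, 0.739)
t=3.000: state=(0.389, -0.713)
t=3.500: state=(-0.120, -1.028)
t=4.000: state=(-0.394, 0.051)
t=4.500: state=(-0.111, 0.899)
t=5.000: state=(0.274, 0.438)
t=5.500: state=(0.240, -0.527)
t=6.000: state=(-0.105, -0.653)
t=6.500: state=(-0.258, 0.102)
t=7.000: state=(-0.048, 0.608)
t=7.500: state=(0.194, 0.232)
t=8.000: state=(0.142, -0.393)
t=8.500: state=(-0.090, -0.403)
t=8.550: state=(-0.109, -0.363)
compare at T: theta=-0.109, omega=-0.363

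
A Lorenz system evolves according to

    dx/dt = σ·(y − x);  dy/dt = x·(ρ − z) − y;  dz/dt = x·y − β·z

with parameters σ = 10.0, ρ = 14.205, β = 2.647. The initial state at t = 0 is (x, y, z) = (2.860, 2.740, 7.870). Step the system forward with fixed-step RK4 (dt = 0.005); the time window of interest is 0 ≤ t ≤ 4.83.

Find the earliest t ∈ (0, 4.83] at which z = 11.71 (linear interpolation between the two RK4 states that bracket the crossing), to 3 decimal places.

t=0.000: state=(2.860, 2.740, 7.870)
step 1 (dt=0.005): k1=(-1.200, 15.378, -12.995), k2=(-0.786, 15.413, -12.808), k3=(-0.795, 15.419, -12.806), k4=(-0.389, 15.459, -12.617); state += dt/6·(k1+2k2+2k3+k4)
t=0.005: state=(2.856, 2.817, 7.806)
t=0.010: state=(2.856, 2.895, 7.744)
t=0.015: state=(2.860, 2.973, 7.684)
continuing one RK4 step at a time; state shown every 40 steps (Δt=0.2):
t=0.200: state=(4.895, 6.800, 7.435)
t=0.335: state=(7.820, 9.872, 11.556)
next step: t=0.340: state=(7.922, 9.922, 11.791) — z has crossed 11.71
linear interpolation between t=0.335 (11.55606) and t=0.340 (11.79111) → t≈0.338

t = 0.338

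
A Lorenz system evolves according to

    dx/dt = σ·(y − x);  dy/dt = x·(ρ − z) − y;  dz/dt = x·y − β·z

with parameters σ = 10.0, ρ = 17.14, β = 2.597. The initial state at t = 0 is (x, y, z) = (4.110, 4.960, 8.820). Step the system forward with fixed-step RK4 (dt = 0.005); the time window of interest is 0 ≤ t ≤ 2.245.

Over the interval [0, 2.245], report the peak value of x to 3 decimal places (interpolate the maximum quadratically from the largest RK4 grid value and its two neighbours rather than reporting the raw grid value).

max x = 10.133

t=0.000: state=(4.110, 4.960, 8.820)
step 1 (dt=0.005): k1=(8.500, 29.235, -2.520), k2=(9.018, 29.365, -2.096), k3=(9.009, 29.371, -2.091), k4=(9.518, 29.507, -1.659); state += dt/6·(k1+2k2+2k3+k4)
t=0.005: state=(4.155, 5.107, 8.810)
t=0.010: state=(4.205, 5.255, 8.803)
t=0.015: state=(4.260, 5.405, 8.802)
continuing one RK4 step at a time; state shown every 20 steps (Δt=0.1):
t=0.100: state=(5.809, 8.208, 9.674)
t=0.200: state=(8.523, 11.208, 13.811)
t=0.300: state=(10.133, 10.135, 20.051)
t=0.400: state=(8.344, 5.227, 21.878)
t=0.500: state=(5.178, 2.451, 18.988)
t=0.600: state=(3.271, 2.162, 15.424)
t=0.700: state=(2.791, 2.854, 12.530)
t=0.800: state=(3.288, 4.199, 10.586)
t=0.900: state=(4.624, 6.398, 10.002)
t=1.000: state=(6.796, 9.270, 11.717)
t=1.100: state=(9.084, 10.782, 16.386)
t=1.200: state=(9.393, 8.150, 20.782)
t=1.300: state=(7.099, 4.278, 20.496)
t=1.400: state=(4.636, 2.765, 17.496)
t=1.500: state=(3.462, 2.937, 14.446)
t=1.600: state=(3.457, 3.923, 12.152)
t=1.700: state=(4.342, 5.637, 10.995)
t=1.800: state=(6.018, 8.029, 11.620)
t=1.900: state=(8.099, 10.003, 14.749)
t=2.000: state=(9.175, 9.135, 19.032)
t=2.100: state=(7.954, 5.822, 20.429)
t=2.200: state=(5.692, 3.637, 18.476)
t=2.245: state=(4.873, 3.311, 17.208)
largest grid value and its neighbours: x(0.295)=10.12770, x(0.300)=10.13277, x(0.305)=10.12794
parabola through these three points peaks at t≈0.300 with x≈10.13277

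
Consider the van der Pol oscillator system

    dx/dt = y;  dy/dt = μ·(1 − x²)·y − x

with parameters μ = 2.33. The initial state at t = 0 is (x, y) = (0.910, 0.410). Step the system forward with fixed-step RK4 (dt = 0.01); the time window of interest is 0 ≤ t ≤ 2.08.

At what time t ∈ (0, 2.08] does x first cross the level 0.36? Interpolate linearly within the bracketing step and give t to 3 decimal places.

t = 1.486

t=0.000: state=(0.910, 0.410)
step 1 (dt=0.01): k1=(0.410, -0.746), k2=(0.406, -0.753), k3=(0.406, -0.753), k4=(0.402, -0.760); state += dt/6·(k1+2k2+2k3+k4)
t=0.010: state=(0.914, 0.402)
t=0.020: state=(0.918, 0.395)
t=0.030: state=(0.922, 0.387)
continuing one RK4 step at a time; state shown every 10 steps (Δt=0.1):
t=0.100: state=(0.947, 0.329)
t=0.200: state=(0.975, 0.238)
t=0.300: state=(0.994, 0.141)
t=0.400: state=(1.003, 0.041)
t=0.500: state=(1.003, -0.060)
t=0.600: state=(0.992, -0.160)
t=0.700: state=(0.971, -0.260)
t=0.800: state=(0.940, -0.362)
t=0.900: state=(0.898, -0.469)
t=1.000: state=(0.845, -0.585)
t=1.100: state=(0.780, -0.718)
t=1.200: state=(0.701, -0.876)
t=1.300: state=(0.604, -1.071)
t=1.400: state=(0.485, -1.320)
t=1.480: state=(0.370, -1.574)
next step: t=1.490: state=(0.354, -1.610) — x has crossed 0.36
linear interpolation between t=1.480 (0.36975) and t=1.490 (0.35383) → t≈1.486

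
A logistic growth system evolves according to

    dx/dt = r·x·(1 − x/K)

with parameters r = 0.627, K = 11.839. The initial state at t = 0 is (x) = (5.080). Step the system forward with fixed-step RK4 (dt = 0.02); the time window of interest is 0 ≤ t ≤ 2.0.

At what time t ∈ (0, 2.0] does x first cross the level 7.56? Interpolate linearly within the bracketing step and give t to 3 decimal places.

t=0.000: state=(5.080)
step 1 (dt=0.02): k1=(1.818), k2=(1.820), k3=(1.820), k4=(1.822); state += dt/6·(k1+2k2+2k3+k4)
t=0.020: state=(5.116)
t=0.040: state=(5.153)
t=0.060: state=(5.189)
continuing one RK4 step at a time; state shown every 5 steps (Δt=0.1):
t=0.100: state=(5.263)
t=0.200: state=(5.446)
t=0.300: state=(5.631)
t=0.400: state=(5.817)
t=0.500: state=(6.002)
t=0.600: state=(6.188)
t=0.700: state=(6.372)
t=0.800: state=(6.556)
t=0.900: state=(6.739)
t=1.000: state=(6.920)
t=1.100: state=(7.100)
t=1.200: state=(7.277)
t=1.300: state=(7.451)
t=1.360: state=(7.555)
next step: t=1.380: state=(7.589) — x has crossed 7.56
linear interpolation between t=1.360 (7.55455) and t=1.380 (7.58877) → t≈1.363

t = 1.363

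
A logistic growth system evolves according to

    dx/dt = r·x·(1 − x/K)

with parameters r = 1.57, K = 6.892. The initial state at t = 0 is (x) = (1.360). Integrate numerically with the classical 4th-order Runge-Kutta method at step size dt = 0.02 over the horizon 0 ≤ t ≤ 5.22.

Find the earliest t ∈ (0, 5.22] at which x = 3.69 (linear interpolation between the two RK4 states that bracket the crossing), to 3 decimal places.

t = 0.984

t=0.000: state=(1.360)
step 1 (dt=0.02): k1=(1.714), k2=(1.730), k3=(1.730), k4=(1.746); state += dt/6·(k1+2k2+2k3+k4)
t=0.020: state=(1.395)
t=0.040: state=(1.430)
t=0.060: state=(1.466)
continuing one RK4 step at a time; state shown every 10 steps (Δt=0.2):
t=0.200: state=(1.735)
t=0.400: state=(2.174)
t=0.600: state=(2.665)
t=0.800: state=(3.193)
t=0.980: state=(3.679)
next step: t=1.000: state=(3.733) — x has crossed 3.69
linear interpolation between t=0.980 (3.67917) and t=1.000 (3.73296) → t≈0.984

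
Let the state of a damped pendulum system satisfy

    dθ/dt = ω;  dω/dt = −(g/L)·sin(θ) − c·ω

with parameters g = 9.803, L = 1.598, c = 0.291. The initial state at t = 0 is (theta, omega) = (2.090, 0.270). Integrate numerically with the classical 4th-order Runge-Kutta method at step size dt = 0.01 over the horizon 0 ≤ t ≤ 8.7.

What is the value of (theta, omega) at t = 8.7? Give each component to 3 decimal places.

(theta, omega) = (0.472, -0.670)

t=0.000: state=(2.090, 0.270)
step 1 (dt=0.01): k1=(0.270, -5.405), k2=(0.243, -5.393), k3=(0.243, -5.393), k4=(0.216, -5.382); state += dt/6·(k1+2k2+2k3+k4)
t=0.010: state=(2.092, 0.216)
t=0.020: state=(2.094, 0.162)
t=0.030: state=(2.096, 0.109)
continuing one RK4 step at a time; state shown every 50 steps (Δt=0.5):
t=0.500: state=(1.562, -2.403)
t=1.000: state=(-0.147, -3.787)
t=1.500: state=(-1.465, -1.136)
t=2.000: state=(-1.264, 1.853)
t=2.500: state=(0.124, 3.101)
t=3.000: state=(1.184, 0.791)
t=3.500: state=(0.873, -1.893)
t=4.000: state=(-0.339, -2.356)
t=4.500: state=(-0.997, -0.080)
t=5.000: state=(-0.462, 1.971)
t=5.500: state=(0.534, 1.516)
t=6.000: state=(0.768, -0.619)
t=6.500: state=(0.079, -1.789)
t=7.000: state=(-0.611, -0.657)
t=7.500: state=(-0.479, 1.082)
t=8.000: state=(0.210, 1.315)
t=8.500: state=(0.549, -0.082)
t=8.700: state=(0.472, -0.670)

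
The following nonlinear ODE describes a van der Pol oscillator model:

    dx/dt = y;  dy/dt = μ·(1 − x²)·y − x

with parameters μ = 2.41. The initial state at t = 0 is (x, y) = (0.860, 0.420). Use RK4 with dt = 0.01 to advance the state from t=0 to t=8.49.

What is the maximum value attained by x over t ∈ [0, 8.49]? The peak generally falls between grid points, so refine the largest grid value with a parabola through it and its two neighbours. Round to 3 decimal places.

max x = 2.022

t=0.000: state=(0.860, 0.420)
step 1 (dt=0.01): k1=(0.420, -0.596), k2=(0.417, -0.604), k3=(0.417, -0.604), k4=(0.414, -0.612); state += dt/6·(k1+2k2+2k3+k4)
t=0.010: state=(0.864, 0.414)
t=0.020: state=(0.868, 0.408)
t=0.030: state=(0.872, 0.401)
continuing one RK4 step at a time; state shown every 50 steps (Δt=0.5):
t=0.500: state=(0.972, -0.004)
t=1.000: state=(0.845, -0.522)
t=1.500: state=(0.377, -1.533)
t=2.000: state=(-1.022, -3.900)
t=2.500: state=(-1.962, -0.120)
t=3.000: state=(-1.875, 0.284)
t=3.500: state=(-1.718, 0.341)
t=4.000: state=(-1.531, 0.414)
t=4.500: state=(-1.293, 0.552)
t=5.000: state=(-0.947, 0.898)
t=5.500: state=(-0.245, 2.244)
t=6.000: state=(1.536, 3.329)
t=6.500: state=(2.015, -0.136)
t=7.000: state=(1.893, -0.289)
t=7.500: state=(1.737, -0.335)
t=8.000: state=(1.554, -0.404)
t=8.490: state=(1.330, -0.527)
largest grid value and its neighbours: x(6.400)=2.02200, x(6.410)=2.02203, x(6.420)=2.02186
parabola through these three points peaks at t≈6.406 with x≈2.02204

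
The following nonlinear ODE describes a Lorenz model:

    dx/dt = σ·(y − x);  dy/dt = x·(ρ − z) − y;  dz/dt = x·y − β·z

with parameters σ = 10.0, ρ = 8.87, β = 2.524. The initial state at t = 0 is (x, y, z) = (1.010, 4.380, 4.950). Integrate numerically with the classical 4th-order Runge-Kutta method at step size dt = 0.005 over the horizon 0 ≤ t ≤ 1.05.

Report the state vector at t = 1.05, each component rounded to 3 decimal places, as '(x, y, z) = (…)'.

t=0.000: state=(1.010, 4.380, 4.950)
step 1 (dt=0.005): k1=(33.700, -0.421, -8.070), k2=(32.847, -0.067, -7.651), k3=(32.877, -0.078, -7.662), k4=(32.052, 0.269, -7.254); state += dt/6·(k1+2k2+2k3+k4)
t=0.005: state=(1.174, 4.380, 4.912)
t=0.010: state=(1.331, 4.383, 4.877)
t=0.015: state=(1.480, 4.389, 4.847)
continuing one RK4 step at a time; state shown every 10 steps (Δt=0.05):
t=0.050: state=(2.355, 4.512, 4.727)
t=0.100: state=(3.273, 4.864, 4.793)
t=0.150: state=(3.996, 5.327, 5.101)
t=0.200: state=(4.623, 5.807, 5.629)
t=0.250: state=(5.180, 6.215, 6.353)
t=0.300: state=(5.646, 6.462, 7.221)
t=0.350: state=(5.980, 6.482, 8.143)
t=0.400: state=(6.136, 6.250, 8.999)
t=0.450: state=(6.091, 5.800, 9.670)
t=0.500: state=(5.855, 5.217, 10.073)
t=0.550: state=(5.473, 4.608, 10.186)
t=0.600: state=(5.013, 4.060, 10.043)
t=0.650: state=(4.541, 3.624, 9.711)
t=0.700: state=(4.110, 3.316, 9.261)
t=0.750: state=(3.754, 3.127, 8.754)
t=0.800: state=(3.486, 3.040, 8.238)
t=0.850: state=(3.308, 3.038, 7.744)
t=0.900: state=(3.214, 3.105, 7.294)
t=0.950: state=(3.196, 3.231, 6.905)
t=1.000: state=(3.246, 3.408, 6.587)
t=1.050: state=(3.355, 3.629, 6.351)

(x, y, z) = (3.355, 3.629, 6.351)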